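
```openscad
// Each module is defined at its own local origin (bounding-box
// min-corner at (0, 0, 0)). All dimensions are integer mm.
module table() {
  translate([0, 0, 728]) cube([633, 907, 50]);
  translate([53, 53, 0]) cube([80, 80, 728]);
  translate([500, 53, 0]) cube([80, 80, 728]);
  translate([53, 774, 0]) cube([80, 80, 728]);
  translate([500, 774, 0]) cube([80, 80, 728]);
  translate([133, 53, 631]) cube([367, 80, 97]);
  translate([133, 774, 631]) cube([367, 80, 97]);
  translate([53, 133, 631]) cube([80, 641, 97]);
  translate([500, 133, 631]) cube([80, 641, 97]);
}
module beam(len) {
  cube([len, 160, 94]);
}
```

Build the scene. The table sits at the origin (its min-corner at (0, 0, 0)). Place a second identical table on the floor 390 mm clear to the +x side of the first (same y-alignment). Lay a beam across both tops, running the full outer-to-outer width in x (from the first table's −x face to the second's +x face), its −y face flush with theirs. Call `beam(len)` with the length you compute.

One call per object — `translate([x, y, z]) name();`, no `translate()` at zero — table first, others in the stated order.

table();
translate([1023, 0, 0]) table();
translate([0, 0, 778]) beam(1656);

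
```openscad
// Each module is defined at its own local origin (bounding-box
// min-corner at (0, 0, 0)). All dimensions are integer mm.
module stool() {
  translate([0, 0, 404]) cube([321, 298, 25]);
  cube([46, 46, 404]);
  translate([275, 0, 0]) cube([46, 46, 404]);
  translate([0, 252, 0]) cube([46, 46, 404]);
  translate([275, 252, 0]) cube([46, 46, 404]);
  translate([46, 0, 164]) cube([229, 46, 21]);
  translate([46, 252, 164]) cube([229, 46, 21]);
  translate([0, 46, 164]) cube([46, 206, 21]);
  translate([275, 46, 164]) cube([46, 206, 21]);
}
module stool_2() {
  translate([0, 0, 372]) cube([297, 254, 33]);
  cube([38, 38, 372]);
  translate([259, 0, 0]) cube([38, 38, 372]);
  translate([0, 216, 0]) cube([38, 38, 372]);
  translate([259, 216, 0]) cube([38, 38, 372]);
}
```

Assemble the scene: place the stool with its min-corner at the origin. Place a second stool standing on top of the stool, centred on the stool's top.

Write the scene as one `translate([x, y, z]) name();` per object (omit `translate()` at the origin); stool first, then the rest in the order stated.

stool();
translate([12, 22, 429]) stool_2();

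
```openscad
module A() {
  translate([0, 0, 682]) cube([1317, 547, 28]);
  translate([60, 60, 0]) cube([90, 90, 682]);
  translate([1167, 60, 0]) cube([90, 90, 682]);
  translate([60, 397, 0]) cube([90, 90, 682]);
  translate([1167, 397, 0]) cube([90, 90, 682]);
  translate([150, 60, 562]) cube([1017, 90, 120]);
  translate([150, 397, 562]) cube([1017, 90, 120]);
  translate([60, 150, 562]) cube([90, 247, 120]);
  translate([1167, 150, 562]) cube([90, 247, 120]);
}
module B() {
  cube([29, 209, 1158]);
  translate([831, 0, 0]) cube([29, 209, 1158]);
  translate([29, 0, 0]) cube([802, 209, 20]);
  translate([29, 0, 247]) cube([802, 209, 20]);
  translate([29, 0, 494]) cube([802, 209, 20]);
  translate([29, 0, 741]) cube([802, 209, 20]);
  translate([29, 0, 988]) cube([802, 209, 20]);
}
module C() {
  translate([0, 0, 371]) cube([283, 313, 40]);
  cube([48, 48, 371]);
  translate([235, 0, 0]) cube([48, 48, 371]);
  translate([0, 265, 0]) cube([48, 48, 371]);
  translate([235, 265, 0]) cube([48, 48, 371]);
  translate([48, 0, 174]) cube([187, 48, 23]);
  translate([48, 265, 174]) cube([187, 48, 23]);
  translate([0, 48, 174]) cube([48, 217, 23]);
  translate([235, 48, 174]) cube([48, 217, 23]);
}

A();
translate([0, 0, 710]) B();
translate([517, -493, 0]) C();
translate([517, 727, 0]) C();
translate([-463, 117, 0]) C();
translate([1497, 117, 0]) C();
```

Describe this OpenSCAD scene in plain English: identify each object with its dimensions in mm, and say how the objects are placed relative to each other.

A is a table: top 1317 mm (x) × 547 mm (y), 28 mm thick, upper face at z = 710 mm, on four 90×90 mm square legs, each inset 60 mm from the nearest pair of top edges, running from z = 0 to the bottom of the top. Four apron rails, 90 mm thick and 120 mm tall, run between adjacent legs with their top edges flush with the underside of the top and their outer faces flush with the legs' outer faces.

B is an open bookshelf. Two side panels, each 29 mm thick, 209 mm deep and 1158 mm tall, stand 860 mm apart (outside-to-outside). Between them sit 5 shelves, each 20 mm thick and 209 mm deep, spanning the full gap between the sides. The bottom shelf rests on the floor (its underside at z = 0) and the clear gap between one shelf's top and the next shelf's underside is 227 mm.

C is a four-legged stool. The seat is 283×313 mm, 40 mm thick, top at z = 411 mm. It stands on four square legs, each 48×48 mm in cross-section, from z = 0 to the seat underside, each flush with a corner of the seat. Four stretchers, 48 mm wide and 23 mm tall, connect adjacent legs with their undersides at z = 174 mm, each running between the inner faces of the legs it joins and aligned with the legs' outer faces on the other axis.

The bookshelf is on top of the table. Four stools sit around the table at the −y, +y, −x, +x sides.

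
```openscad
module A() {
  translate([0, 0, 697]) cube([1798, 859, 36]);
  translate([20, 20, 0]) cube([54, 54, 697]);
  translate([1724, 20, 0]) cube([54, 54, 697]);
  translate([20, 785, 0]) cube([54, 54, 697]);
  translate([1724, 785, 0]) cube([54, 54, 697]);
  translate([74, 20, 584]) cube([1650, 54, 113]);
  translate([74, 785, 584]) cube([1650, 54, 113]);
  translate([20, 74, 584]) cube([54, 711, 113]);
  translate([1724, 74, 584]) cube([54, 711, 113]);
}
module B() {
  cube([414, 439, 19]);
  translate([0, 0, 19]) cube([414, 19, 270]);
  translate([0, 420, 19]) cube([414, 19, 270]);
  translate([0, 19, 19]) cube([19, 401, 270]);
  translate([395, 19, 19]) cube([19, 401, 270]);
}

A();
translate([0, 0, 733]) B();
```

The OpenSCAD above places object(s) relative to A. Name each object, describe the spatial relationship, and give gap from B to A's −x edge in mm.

The open box's min-x is at 0; the table's min-x is 0; gap = 0 mm.

A is a table. B is an open box. The open box is on top of the table. The gap from the open box to the table's −x edge is 0 mm.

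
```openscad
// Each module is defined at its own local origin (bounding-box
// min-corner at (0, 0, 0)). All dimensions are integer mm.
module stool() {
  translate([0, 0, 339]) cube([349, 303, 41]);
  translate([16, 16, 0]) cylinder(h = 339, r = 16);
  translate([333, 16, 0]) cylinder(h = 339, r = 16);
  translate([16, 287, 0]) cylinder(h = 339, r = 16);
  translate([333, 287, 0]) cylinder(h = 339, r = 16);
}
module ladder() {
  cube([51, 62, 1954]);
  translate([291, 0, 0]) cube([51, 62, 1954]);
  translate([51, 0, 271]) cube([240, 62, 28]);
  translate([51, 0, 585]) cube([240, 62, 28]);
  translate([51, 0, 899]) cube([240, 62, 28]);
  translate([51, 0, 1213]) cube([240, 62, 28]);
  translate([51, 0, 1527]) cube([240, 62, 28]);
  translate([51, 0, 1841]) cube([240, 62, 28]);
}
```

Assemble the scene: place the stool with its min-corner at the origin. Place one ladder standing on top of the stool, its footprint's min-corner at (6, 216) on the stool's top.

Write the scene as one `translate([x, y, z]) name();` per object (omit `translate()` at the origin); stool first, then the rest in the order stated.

stool();
translate([6, 216, 380]) ladder();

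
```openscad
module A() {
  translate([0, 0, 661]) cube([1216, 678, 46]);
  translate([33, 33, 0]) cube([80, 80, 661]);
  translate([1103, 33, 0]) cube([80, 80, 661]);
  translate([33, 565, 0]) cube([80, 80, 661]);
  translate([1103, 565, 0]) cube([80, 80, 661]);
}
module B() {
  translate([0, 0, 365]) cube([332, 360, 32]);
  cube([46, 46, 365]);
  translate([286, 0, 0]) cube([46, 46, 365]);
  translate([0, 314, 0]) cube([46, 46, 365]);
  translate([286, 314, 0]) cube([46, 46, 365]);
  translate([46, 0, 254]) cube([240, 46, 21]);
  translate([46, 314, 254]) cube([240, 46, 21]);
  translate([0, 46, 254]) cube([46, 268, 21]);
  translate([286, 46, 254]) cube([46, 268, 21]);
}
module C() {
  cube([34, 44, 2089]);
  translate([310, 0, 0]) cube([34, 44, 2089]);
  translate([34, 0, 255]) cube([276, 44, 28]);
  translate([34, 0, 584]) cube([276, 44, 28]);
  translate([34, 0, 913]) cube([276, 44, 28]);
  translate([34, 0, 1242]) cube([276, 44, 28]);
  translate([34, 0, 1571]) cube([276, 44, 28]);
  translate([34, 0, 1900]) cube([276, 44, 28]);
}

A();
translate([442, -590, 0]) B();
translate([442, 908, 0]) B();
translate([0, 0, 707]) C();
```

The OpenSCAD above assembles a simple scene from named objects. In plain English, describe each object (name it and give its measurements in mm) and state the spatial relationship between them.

A is a table: top 1216 mm (x) × 678 mm (y), 46 mm thick, upper face at z = 707 mm, on four 80×80 mm square legs, each inset 33 mm from the nearest pair of top edges, running from z = 0 to the bottom of the top.

B is a simple wooden stool: a rectangular seat 332 mm (x) by 360 mm (y), 32 mm thick, top face at z = 397 mm, on four square legs, each 46×46 mm in cross-section. The legs rest on z = 0, each flush with a corner of the seat. Four stretchers, 46 mm wide and 21 mm tall, connect adjacent legs with their undersides at z = 254 mm, each running between the inner faces of the legs it joins and aligned with the legs' outer faces on the other axis.

C is a straight ladder. Two 34×44 mm vertical rails, 2089 mm tall, stand 344 mm apart (outside-to-outside) with their front faces coplanar on the −y side. 6 rungs, each 44 mm deep and 28 mm tall, span between the inner faces of the rails, front faces flush with the rails. The lowest rung's underside is at z = 255 mm and rungs are spaced 329 mm apart (underside to underside).

Two stools sit around the table at the −y, +y sides. The ladder is on top of the table.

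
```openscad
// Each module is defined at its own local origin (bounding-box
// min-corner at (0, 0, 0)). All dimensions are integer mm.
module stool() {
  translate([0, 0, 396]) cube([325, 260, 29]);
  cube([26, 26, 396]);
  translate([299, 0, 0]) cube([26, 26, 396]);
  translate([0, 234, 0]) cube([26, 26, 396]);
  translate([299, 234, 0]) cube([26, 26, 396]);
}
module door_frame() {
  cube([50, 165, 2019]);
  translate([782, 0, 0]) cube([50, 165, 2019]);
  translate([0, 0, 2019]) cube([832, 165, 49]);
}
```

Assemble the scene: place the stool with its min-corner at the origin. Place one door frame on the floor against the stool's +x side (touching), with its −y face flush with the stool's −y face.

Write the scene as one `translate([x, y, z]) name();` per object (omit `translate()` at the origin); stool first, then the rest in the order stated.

stool();
translate([325, 0, 0]) door_frame();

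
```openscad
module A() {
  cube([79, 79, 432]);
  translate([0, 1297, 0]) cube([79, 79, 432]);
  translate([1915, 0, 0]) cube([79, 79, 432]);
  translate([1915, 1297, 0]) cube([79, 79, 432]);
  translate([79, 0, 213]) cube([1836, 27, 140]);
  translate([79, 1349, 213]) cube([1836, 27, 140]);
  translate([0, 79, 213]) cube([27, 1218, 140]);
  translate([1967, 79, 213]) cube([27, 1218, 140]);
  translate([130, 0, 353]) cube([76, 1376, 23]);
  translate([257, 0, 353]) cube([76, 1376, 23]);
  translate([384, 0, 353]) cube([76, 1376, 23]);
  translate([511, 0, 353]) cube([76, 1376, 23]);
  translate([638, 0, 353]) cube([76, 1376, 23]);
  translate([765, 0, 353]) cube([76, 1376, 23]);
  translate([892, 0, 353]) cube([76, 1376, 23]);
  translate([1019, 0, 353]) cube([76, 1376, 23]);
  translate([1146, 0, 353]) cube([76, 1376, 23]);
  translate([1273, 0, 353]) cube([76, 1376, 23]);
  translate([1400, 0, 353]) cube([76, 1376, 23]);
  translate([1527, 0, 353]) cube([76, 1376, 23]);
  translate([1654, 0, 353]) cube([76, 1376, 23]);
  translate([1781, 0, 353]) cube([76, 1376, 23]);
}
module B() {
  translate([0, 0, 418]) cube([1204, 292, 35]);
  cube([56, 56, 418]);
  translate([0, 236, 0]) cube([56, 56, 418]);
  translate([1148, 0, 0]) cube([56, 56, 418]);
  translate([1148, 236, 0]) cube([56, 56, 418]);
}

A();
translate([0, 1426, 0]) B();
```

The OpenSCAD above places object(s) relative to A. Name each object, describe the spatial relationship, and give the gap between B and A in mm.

A is a bed frame. B is a bench. The bench is on the floor beside the bed frame on its +y side. The gap between the bench and the bed frame is 50 mm.

The bench's nearest face is 50 mm from the bed frame's +y face.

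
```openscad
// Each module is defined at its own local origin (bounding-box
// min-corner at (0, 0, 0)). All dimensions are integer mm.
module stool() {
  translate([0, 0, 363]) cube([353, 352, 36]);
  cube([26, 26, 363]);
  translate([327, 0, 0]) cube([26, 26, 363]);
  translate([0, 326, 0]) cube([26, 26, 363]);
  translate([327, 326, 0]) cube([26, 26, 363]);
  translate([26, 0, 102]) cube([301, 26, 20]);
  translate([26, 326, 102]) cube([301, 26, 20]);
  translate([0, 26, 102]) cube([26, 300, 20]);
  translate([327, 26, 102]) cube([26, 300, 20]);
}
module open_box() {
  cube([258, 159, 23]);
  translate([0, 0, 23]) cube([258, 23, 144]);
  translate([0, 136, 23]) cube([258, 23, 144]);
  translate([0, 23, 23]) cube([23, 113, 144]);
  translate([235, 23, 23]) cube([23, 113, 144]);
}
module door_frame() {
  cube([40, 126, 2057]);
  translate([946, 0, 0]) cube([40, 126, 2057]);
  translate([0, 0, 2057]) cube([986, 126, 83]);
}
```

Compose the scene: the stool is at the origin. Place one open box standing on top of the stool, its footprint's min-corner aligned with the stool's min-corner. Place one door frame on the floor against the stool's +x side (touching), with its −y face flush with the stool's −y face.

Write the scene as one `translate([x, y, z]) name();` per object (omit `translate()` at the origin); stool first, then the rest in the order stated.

stool();
translate([0, 0, 399]) open_box();
translate([353, 0, 0]) door_frame();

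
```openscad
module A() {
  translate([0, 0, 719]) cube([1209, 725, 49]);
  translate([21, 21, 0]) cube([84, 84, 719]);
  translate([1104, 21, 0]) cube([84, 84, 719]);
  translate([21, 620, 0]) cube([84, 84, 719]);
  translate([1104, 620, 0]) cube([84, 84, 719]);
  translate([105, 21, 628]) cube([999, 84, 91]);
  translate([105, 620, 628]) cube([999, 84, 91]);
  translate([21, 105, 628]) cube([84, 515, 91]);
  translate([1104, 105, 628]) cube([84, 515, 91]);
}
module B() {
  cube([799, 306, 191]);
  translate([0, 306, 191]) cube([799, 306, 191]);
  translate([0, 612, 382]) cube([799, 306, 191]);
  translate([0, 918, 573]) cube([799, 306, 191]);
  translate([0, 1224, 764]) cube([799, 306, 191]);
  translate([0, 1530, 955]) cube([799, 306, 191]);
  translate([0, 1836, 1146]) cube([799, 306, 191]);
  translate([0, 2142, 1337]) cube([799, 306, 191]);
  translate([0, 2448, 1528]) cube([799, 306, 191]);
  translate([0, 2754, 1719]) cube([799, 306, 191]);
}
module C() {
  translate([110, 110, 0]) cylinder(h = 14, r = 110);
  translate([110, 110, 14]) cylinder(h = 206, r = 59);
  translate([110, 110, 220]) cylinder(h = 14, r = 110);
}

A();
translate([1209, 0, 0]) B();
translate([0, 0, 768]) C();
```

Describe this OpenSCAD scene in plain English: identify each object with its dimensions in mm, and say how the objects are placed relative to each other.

A is a table: top 1209 mm (x) × 725 mm (y), 49 mm thick, upper face at z = 768 mm, on four 84×84 mm square legs, each inset 21 mm from the nearest pair of top edges, running from z = 0 to the bottom of the top. Four apron rails, 84 mm thick and 91 mm tall, run between adjacent legs with their top edges flush with the underside of the top and their outer faces flush with the legs' outer faces.

B is a run of 10 identical solid stair steps. Each tread is 799×306 mm and each step block is 191 mm high. Step 1 rests on the floor; step k is offset from step 1 by (k−1)×306 mm in y and (k−1)×191 mm in z.

C is a spool: two coaxial disc flanges of radius 110 mm and thickness 14 mm, joined by a core cylinder of radius 59 mm and height 206 mm. The lower flange rests on z = 0 and the three cylinders share a vertical axis.

The staircase is against the table's +x side, with their −y faces flush. The spool is on top of the table.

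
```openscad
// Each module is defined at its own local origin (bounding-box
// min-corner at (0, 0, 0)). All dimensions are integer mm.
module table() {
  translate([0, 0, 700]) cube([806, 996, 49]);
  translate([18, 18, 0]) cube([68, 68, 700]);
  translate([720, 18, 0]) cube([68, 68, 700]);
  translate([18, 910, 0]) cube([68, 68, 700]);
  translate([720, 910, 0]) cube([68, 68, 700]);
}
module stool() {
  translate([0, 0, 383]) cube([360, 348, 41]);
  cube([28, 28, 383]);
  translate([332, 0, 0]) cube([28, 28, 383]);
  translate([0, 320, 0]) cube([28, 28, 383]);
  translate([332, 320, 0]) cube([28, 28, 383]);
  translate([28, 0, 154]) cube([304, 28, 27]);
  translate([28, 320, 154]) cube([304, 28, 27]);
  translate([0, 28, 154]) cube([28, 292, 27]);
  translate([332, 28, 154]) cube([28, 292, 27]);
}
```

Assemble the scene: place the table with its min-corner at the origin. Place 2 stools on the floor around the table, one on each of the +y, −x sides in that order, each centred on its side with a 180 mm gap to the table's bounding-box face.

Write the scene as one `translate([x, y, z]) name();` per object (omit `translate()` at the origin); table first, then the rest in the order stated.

table();
translate([223, 1176, 0]) stool();
translate([-540, 324, 0]) stool();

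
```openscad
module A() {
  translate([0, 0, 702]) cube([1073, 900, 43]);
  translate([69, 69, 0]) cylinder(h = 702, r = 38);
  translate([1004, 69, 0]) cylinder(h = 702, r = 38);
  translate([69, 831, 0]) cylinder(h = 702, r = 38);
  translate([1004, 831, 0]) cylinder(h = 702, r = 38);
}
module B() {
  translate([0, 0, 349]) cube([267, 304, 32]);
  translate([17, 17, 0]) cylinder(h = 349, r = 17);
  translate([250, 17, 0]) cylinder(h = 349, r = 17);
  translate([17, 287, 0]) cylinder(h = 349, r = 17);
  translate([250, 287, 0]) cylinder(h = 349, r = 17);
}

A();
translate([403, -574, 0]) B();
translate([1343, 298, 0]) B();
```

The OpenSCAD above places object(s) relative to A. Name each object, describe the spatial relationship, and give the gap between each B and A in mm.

Each stool's nearest face is 270 mm from the table's bounding box.

A is a table. B is a stool. Two stools sit around the table at the −y, +x sides. The gap between each stool and the table is 270 mm.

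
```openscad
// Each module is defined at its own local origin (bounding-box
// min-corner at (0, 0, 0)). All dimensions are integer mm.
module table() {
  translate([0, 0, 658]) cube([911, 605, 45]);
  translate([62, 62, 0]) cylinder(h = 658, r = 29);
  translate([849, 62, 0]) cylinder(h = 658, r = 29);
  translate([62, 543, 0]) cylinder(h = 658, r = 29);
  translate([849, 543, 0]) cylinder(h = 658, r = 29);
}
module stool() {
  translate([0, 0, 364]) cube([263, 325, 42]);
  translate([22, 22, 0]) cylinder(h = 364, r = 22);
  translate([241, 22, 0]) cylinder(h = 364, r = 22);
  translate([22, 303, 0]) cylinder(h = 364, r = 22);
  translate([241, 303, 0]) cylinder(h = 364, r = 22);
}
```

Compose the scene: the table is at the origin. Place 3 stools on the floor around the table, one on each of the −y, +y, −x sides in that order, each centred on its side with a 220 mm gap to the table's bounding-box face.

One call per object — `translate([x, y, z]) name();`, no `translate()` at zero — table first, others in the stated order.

table();
translate([324, -545, 0]) stool();
translate([324, 825, 0]) stool();
translate([-483, 140, 0]) stool();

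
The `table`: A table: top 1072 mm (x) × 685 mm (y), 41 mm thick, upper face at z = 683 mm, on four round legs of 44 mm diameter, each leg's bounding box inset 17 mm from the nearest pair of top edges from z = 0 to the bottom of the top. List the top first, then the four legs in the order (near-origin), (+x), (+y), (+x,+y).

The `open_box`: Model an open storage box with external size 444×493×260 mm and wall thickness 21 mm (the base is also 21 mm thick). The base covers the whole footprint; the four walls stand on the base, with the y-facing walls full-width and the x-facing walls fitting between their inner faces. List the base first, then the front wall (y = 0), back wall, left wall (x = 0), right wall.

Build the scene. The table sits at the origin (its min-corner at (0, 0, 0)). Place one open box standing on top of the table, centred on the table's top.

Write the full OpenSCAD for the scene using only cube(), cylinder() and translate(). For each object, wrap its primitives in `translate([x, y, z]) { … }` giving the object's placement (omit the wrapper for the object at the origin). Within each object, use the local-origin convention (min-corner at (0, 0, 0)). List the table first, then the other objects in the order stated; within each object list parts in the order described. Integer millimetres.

translate([0, 0, 642]) cube([1072, 685, 41]);
translate([39, 39, 0]) cylinder(h = 642, r = 22);
translate([1033, 39, 0]) cylinder(h = 642, r = 22);
translate([39, 646, 0]) cylinder(h = 642, r = 22);
translate([1033, 646, 0]) cylinder(h = 642, r = 22);
translate([314, 96, 683]) {
  cube([444, 493, 21]);
  translate([0, 0, 21]) cube([444, 21, 239]);
  translate([0, 472, 21]) cube([444, 21, 239]);
  translate([0, 21, 21]) cube([21, 451, 239]);
  translate([423, 21, 21]) cube([21, 451, 239]);
}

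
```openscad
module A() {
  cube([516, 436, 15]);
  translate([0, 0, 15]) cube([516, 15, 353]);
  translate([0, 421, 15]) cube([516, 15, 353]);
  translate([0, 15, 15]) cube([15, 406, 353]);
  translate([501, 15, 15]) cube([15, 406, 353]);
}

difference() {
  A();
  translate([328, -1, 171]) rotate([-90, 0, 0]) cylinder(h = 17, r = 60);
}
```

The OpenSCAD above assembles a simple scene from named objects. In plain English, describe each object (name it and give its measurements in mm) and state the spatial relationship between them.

A is an open-topped rectangular box: outside dimensions 516×436×368 mm, with a uniform wall and base thickness of 15 mm. The base is a full 516×436 slab on the floor; four walls sit on top of the base. The front and back walls (the −y and +y sides) span the full width; the two side walls fit between them.

The open box has a circular hole of radius 60 mm through its front wall, centred at (x = 328, z = 171).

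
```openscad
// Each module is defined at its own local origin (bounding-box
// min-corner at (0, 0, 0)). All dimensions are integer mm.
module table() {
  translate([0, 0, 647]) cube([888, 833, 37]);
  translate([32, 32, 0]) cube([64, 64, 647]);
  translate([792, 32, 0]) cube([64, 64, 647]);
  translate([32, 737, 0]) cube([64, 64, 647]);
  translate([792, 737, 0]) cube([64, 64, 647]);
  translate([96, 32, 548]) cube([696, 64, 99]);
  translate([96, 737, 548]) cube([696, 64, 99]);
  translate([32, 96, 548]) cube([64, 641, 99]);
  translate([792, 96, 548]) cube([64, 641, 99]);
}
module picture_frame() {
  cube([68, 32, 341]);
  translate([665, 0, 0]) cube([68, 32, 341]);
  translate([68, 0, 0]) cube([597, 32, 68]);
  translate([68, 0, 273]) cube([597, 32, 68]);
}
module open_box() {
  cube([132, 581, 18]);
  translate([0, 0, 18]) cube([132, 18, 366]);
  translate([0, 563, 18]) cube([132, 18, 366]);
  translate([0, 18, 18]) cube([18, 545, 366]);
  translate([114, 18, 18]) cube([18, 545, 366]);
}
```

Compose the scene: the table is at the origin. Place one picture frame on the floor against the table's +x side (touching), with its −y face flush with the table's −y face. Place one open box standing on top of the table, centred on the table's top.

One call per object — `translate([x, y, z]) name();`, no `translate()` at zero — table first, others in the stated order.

table();
translate([888, 0, 0]) picture_frame();
translate([378, 126, 684]) open_box();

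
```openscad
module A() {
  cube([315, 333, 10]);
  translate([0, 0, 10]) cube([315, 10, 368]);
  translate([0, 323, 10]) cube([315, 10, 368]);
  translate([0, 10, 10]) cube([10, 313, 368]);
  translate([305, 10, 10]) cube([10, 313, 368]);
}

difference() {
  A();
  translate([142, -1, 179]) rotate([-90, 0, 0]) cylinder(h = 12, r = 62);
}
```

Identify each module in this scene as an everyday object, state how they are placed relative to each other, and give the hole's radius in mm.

A is an open box. The open box has a circular hole through its front wall. The hole's radius is 62 mm.

The subtracted cylinder has r = 62 mm.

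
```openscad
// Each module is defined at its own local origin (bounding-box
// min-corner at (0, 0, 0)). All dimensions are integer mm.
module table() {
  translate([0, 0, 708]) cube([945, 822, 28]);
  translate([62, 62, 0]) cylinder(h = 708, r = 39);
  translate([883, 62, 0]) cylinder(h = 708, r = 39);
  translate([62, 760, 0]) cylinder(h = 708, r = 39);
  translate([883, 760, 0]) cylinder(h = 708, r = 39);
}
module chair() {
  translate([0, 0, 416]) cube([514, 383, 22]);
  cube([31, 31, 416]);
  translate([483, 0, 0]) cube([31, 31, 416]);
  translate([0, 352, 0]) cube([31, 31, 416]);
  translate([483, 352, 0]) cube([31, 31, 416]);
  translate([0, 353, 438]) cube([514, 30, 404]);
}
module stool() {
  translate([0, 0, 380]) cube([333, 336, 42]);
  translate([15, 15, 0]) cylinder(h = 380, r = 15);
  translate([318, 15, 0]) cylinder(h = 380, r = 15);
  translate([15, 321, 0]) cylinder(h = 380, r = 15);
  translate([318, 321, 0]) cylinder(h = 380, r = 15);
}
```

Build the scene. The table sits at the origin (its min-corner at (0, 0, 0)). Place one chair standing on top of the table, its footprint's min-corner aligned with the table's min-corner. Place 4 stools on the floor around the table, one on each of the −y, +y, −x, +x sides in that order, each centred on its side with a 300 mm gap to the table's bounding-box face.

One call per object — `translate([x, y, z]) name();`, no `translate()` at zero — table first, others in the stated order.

table();
translate([0, 0, 736]) chair();
translate([306, -636, 0]) stool();
translate([306, 1122, 0]) stool();
translate([-633, 243, 0]) stool();
translate([1245, 243, 0]) stool();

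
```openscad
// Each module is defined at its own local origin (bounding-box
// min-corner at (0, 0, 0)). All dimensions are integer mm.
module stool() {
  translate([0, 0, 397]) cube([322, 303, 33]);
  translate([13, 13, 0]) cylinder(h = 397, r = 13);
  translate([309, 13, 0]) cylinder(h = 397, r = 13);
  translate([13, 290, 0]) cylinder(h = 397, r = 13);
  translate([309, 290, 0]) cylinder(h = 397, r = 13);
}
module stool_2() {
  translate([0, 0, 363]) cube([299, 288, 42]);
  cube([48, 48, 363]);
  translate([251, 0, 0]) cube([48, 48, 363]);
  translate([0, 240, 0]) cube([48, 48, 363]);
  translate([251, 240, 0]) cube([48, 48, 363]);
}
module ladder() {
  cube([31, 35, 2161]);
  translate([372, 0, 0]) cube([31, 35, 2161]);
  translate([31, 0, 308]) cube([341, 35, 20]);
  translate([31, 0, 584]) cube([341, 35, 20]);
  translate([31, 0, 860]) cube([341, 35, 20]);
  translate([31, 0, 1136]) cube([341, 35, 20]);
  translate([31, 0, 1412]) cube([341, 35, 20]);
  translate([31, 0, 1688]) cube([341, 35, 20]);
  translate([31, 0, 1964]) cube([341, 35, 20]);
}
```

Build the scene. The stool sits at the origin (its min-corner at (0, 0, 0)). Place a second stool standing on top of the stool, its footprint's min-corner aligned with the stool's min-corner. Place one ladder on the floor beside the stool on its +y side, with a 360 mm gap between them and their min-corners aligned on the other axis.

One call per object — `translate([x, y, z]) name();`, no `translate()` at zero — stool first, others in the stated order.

stool();
translate([0, 0, 430]) stool_2();
translate([0, 663, 0]) ladder();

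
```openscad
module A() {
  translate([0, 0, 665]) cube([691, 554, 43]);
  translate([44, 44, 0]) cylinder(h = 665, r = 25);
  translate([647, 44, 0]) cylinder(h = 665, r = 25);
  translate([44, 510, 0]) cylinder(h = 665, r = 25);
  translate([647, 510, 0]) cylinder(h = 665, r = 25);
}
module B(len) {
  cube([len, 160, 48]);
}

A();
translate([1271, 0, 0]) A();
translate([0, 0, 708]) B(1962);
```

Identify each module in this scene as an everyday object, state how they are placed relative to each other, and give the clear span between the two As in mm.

Second table starts at x = 1271; first ends at x = 691; clear span = 1271 − 691 = 580 mm.

A is a table. B is a beam. A beam spans the tops of two tables. The clear span between the two tables is 580 mm.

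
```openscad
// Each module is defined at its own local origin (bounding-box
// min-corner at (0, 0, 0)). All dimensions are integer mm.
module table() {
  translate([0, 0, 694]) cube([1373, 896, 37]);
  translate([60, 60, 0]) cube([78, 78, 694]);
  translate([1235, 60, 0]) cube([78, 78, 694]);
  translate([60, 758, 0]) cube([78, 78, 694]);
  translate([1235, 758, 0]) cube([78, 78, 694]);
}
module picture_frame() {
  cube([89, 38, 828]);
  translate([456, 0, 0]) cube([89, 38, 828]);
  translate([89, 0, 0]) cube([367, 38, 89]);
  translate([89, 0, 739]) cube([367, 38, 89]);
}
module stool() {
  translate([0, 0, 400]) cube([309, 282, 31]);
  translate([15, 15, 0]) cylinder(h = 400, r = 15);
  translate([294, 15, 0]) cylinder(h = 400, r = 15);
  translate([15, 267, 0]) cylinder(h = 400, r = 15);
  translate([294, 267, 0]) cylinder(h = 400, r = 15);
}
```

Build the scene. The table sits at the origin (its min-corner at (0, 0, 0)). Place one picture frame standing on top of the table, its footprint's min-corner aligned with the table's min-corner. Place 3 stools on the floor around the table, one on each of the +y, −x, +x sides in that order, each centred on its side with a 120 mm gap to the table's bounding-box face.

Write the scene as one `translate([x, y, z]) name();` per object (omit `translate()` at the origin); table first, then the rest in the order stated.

table();
translate([0, 0, 731]) picture_frame();
translate([532, 1016, 0]) stool();
translate([-429, 307, 0]) stool();
translate([1493, 307, 0]) stool();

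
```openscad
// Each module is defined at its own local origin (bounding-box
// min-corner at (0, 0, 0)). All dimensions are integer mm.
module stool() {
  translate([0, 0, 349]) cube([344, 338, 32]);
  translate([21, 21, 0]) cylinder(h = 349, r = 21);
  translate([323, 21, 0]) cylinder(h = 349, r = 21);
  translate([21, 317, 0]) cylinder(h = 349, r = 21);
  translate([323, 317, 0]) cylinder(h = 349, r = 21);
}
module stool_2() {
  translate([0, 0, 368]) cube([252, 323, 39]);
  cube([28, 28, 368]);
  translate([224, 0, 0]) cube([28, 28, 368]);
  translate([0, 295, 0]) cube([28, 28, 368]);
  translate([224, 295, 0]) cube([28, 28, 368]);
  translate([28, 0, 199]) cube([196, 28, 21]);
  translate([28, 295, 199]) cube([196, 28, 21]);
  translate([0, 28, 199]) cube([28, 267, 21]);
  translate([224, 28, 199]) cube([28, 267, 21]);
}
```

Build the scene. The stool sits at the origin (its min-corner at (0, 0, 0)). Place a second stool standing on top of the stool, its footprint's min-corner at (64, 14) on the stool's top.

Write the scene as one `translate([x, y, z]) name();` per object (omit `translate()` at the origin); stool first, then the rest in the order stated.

stool();
translate([64, 14, 381]) stool_2();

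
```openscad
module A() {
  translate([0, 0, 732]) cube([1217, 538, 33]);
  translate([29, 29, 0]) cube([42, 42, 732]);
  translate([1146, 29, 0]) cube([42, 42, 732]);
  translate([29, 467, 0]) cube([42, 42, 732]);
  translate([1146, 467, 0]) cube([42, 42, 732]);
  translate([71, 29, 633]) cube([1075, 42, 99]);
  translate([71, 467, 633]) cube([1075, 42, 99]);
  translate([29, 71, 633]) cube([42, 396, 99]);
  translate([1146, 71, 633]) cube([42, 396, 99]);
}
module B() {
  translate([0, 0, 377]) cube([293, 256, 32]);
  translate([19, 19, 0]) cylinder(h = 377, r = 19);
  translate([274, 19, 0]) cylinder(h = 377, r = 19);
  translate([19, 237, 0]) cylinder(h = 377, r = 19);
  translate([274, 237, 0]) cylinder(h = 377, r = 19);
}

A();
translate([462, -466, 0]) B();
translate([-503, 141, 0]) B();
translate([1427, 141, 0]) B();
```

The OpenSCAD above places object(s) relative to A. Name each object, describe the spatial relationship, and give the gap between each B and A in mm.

Each stool's nearest face is 210 mm from the table's bounding box.

A is a table. B is a stool. Three stools sit around the table at the −y, −x, +x sides. The gap between each stool and the table is 210 mm.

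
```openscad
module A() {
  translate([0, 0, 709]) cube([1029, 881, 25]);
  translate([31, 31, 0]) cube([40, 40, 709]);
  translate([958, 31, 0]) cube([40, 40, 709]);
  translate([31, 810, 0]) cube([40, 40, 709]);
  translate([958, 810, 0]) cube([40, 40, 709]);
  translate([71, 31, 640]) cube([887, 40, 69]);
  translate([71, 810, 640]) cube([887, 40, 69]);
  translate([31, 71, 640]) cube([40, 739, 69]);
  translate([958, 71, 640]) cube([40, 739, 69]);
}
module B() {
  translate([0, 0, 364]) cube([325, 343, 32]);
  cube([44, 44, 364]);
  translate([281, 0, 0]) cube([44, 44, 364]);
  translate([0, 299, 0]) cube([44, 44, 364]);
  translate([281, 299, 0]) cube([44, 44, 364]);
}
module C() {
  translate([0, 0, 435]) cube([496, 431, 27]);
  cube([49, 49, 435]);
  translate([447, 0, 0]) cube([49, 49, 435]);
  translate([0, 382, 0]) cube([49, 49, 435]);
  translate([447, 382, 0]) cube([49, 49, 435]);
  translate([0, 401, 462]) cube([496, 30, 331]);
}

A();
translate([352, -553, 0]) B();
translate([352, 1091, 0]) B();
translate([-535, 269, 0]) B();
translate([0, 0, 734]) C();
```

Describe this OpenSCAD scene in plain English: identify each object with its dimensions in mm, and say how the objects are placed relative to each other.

A is a table: top 1029 mm (x) × 881 mm (y), 25 mm thick, upper face at z = 734 mm, on four 40×40 mm square legs, each inset 31 mm from the nearest pair of top edges, running from z = 0 to the bottom of the top. Four apron rails, 40 mm thick and 69 mm tall, run between adjacent legs with their top edges flush with the underside of the top and their outer faces flush with the legs' outer faces.

B is a simple wooden stool: a rectangular seat 325 mm (x) by 343 mm (y), 32 mm thick, top face at z = 396 mm, on four square legs, each 44×44 mm in cross-section. The legs rest on z = 0, each flush with a corner of the seat.

C is a chair. The seat is a 496×431×27 mm slab with its top at z = 462 mm, on four 49×49 mm corner legs (flush with the seat edges, standing on z = 0). A flat backrest 30 mm thick, 331 mm tall, spans the full seat width and rises from the seat top along its +y edge, rear face flush with the rear of the seat.

Three stools sit around the table at the −y, +y, −x sides. The chair is on top of the table.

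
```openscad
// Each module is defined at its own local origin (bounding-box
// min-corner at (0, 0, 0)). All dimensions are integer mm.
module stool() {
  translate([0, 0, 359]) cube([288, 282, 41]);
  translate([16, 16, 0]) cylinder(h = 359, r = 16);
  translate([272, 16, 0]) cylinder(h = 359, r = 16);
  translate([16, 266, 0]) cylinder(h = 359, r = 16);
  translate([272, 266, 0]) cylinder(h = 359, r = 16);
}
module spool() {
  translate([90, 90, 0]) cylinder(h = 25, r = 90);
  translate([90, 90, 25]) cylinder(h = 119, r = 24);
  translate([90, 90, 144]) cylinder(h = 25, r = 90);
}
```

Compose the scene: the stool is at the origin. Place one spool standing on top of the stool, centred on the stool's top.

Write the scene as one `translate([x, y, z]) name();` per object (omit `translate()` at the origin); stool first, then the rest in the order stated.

stool();
translate([54, 51, 400]) spool();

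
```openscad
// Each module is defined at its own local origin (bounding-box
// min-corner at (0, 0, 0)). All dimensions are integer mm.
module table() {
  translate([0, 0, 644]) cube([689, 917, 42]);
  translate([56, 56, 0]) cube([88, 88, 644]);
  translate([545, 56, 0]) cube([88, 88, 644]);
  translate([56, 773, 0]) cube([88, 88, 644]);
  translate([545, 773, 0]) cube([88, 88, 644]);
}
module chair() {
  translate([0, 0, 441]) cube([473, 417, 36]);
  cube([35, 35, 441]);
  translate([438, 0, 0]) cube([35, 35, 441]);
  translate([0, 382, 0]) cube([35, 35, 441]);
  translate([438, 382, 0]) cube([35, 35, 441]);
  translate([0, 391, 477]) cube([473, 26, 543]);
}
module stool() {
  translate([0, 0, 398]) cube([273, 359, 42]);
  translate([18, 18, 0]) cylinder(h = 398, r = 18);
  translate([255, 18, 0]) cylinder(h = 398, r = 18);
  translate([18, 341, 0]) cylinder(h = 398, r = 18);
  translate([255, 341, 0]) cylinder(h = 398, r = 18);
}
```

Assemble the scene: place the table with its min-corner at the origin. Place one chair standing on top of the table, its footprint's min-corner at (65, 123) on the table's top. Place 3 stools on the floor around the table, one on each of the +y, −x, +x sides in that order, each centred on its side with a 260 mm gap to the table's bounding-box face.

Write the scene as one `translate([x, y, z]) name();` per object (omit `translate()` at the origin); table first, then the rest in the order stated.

table();
translate([65, 123, 686]) chair();
translate([208, 1177, 0]) stool();
translate([-533, 279, 0]) stool();
translate([949, 279, 0]) stool();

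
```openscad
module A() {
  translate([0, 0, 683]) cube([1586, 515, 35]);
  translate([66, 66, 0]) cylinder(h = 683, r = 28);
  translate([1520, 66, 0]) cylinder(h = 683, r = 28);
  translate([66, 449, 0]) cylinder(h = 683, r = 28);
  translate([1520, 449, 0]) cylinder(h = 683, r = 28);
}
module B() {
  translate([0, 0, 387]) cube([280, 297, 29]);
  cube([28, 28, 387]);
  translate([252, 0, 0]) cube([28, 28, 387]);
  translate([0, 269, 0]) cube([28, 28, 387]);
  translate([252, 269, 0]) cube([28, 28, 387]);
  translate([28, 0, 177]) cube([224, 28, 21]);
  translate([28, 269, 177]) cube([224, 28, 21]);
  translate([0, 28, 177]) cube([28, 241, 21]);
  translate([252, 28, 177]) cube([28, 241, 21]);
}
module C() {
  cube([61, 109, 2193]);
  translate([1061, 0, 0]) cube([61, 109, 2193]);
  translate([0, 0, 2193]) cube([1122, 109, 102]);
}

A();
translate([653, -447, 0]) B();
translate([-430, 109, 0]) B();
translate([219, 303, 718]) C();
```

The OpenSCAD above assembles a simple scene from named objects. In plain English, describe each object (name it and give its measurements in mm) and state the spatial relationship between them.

A is a table with a 1586×515 mm rectangular top, 35 mm thick, top surface at z = 718 mm, supported by four round legs of 56 mm diameter, each leg's bounding box inset 38 mm from the nearest pair of top edges, running from the floor.

B is a four-legged stool. The seat is 280×297 mm, 29 mm thick, top at z = 416 mm. It stands on four square legs, each 28×28 mm in cross-section, from z = 0 to the seat underside, each flush with a corner of the seat. Four stretchers, 28 mm wide and 21 mm tall, connect adjacent legs with their undersides at z = 177 mm, each running between the inner faces of the legs it joins and aligned with the legs' outer faces on the other axis.

C is a door frame. The clear opening is 1000 mm wide and 2193 mm high. Two 61 mm wide jambs, 109 mm deep, stand either side of the opening from the floor to the top of the opening. A 102 mm thick head sits across the top of both jambs, spanning the full outside width of the frame.

Two stools sit around the table at the −y, −x sides. The door frame is on top of the table.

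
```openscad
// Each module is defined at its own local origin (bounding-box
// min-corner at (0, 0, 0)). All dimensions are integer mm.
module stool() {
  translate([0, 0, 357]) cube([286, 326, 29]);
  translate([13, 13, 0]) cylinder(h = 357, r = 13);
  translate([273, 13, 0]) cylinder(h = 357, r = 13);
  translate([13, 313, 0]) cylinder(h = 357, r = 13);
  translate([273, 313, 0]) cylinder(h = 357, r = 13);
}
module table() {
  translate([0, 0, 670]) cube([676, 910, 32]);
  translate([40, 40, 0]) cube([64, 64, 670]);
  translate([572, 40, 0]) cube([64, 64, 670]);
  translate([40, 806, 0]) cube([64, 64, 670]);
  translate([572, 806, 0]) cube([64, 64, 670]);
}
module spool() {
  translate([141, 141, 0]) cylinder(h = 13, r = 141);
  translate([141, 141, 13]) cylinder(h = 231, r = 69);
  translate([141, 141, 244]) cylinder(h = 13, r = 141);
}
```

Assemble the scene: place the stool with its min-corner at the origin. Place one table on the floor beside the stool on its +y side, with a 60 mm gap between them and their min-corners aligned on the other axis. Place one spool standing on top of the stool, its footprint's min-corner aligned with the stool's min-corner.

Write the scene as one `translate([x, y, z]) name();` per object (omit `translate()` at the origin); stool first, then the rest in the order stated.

stool();
translate([0, 386, 0]) table();
translate([0, 0, 386]) spool();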